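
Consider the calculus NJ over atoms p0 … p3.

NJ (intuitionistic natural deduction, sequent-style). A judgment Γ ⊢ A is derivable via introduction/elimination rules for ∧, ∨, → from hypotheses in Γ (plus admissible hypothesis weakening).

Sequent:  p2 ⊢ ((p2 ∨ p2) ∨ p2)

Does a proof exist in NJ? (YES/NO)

Derivation trace:
[∨I₁] p2 ⊢ ((p2 ∨ p2) ∨ p2)
  [∨I₂] p2 ⊢ (p2 ∨ p2)
    [Ax] p2 ⊢ p2

Result: YES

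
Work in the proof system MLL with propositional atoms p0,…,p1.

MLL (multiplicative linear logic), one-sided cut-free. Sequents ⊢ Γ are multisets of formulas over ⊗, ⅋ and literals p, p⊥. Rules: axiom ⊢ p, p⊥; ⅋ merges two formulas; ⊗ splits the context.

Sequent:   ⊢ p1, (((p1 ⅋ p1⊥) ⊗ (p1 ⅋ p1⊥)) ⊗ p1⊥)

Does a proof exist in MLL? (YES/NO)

Derivation trace:
[⊗]  ⊢ p1, (((p1 ⅋ p1⊥) ⊗ (p1 ⅋ p1⊥)) ⊗ p1⊥)
  [⊗]  ⊢ ((p1 ⅋ p1⊥) ⊗ (p1 ⅋ p1⊥))
    [⅋]  ⊢ (p1 ⅋ p1⊥)
      [Ax]  ⊢ p1, p1⊥
    [⅋]  ⊢ (p1 ⅋ p1⊥)
      [Ax]  ⊢ p1, p1⊥
  [Ax]  ⊢ p1, p1⊥

Result: YES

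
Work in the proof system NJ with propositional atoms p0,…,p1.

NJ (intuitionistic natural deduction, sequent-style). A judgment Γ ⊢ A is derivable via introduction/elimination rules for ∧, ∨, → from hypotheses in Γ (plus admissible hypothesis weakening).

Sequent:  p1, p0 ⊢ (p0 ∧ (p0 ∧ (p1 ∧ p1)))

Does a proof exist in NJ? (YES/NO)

Derivation (root first):
[∧I] p1, p0 ⊢ (p0 ∧ (p0 ∧ (p1 ∧ p1)))
  [Ax] p0 ⊢ p0
  [∧I] p1, p0 ⊢ (p0 ∧ (p1 ∧ p1))
    [Ax] p0 ⊢ p0
    [∧I] p1 ⊢ (p1 ∧ p1)
      [Ax] p1 ⊢ p1
      [Ax] p1 ⊢ p1

Result: YES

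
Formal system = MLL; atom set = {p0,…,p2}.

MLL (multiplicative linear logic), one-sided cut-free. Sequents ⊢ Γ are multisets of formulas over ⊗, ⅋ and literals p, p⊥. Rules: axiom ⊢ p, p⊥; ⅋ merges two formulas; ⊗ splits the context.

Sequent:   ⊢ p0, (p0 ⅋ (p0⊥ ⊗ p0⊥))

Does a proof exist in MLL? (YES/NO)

Derivation (root first):
[⅋]  ⊢ p0, (p0 ⅋ (p0⊥ ⊗ p0⊥))
  [⊗]  ⊢ p0, p0, (p0⊥ ⊗ p0⊥)
    [Ax]  ⊢ p0, p0⊥
    [Ax]  ⊢ p0, p0⊥

Result: YES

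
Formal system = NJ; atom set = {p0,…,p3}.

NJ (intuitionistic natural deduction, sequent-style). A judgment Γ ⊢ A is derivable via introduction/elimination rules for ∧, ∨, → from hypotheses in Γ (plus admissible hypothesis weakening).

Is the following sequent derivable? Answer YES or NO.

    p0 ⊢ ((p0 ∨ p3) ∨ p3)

Proof tree:
[∨I₁] p0 ⊢ ((p0 ∨ p3) ∨ p3)
  [∨I₁] p0 ⊢ (p0 ∨ p3)
    [Ax] p0 ⊢ p0

Result: YES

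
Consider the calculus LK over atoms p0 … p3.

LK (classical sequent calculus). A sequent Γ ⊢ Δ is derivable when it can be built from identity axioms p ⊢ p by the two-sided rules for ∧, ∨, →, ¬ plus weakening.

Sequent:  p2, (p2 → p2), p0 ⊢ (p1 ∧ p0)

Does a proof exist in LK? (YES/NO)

Truth-table refutation:
  v=0000: Γ:[p2=F, (p2 → p2)=T, p0=F] Δ:[(p1 ∧ p0)=F] refutes=False
  v=0001: Γ:[p2=F, (p2 → p2)=T, p0=F] Δ:[(p1 ∧ p0)=F] refutes=False
  v=0010: Γ:[p2=T, (p2 → p2)=T, p0=F] Δ:[(p1 ∧ p0)=F] refutes=False
  v=0011: Γ:[p2=T, (p2 → p2)=T, p0=F] Δ:[(p1 ∧ p0)=F] refutes=False
  v=0100: Γ:[p2=F, (p2 → p2)=T, p0=F] Δ:[(p1 ∧ p0)=F] refutes=False
  v=0101: Γ:[p2=F, (p2 → p2)=T, p0=F] Δ:[(p1 ∧ p0)=F] refutes=False
  v=0110: Γ:[p2=T, (p2 → p2)=T, p0=F] Δ:[(p1 ∧ p0)=F] refutes=False
  v=0111: Γ:[p2=T, (p2 → p2)=T, p0=F] Δ:[(p1 ∧ p0)=F] refutes=False
  v=1000: Γ:[p2=F, (p2 → p2)=T, p0=T] Δ:[(p1 ∧ p0)=F] refutes=False
  v=1001: Γ:[p2=F, (p2 → p2)=T, p0=T] Δ:[(p1 ∧ p0)=F] refutes=False
  v=1010: Γ:[p2=T, (p2 → p2)=T, p0=T] Δ:[(p1 ∧ p0)=F] refutes=True  ← countermodel

Result: NO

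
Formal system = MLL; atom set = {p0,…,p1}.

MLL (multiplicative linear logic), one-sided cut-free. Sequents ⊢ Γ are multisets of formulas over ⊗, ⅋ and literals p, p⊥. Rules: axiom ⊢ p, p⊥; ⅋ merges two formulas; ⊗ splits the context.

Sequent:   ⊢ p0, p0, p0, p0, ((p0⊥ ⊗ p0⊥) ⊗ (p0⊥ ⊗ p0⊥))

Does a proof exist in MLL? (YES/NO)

Proof tree:
[⊗]  ⊢ p0, p0, p0, p0, ((p0⊥ ⊗ p0⊥) ⊗ (p0⊥ ⊗ p0⊥))
  [⊗]  ⊢ p0, p0, (p0⊥ ⊗ p0⊥)
    [Ax]  ⊢ p0, p0⊥
    [Ax]  ⊢ p0, p0⊥
  [⊗]  ⊢ p0, p0, (p0⊥ ⊗ p0⊥)
    [Ax]  ⊢ p0, p0⊥
    [Ax]  ⊢ p0, p0⊥

Result: YES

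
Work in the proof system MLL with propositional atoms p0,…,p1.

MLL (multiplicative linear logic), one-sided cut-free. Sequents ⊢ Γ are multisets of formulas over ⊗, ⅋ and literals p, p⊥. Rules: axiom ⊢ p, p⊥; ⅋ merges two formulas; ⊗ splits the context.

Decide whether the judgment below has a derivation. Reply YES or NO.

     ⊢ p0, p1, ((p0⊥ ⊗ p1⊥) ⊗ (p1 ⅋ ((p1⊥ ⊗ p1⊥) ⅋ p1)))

Derivation (root first):
[⊗]  ⊢ p0, p1, ((p0⊥ ⊗ p1⊥) ⊗ (p1 ⅋ ((p1⊥ ⊗ p1⊥) ⅋ p1)))
  [⊗]  ⊢ p0, p1, (p0⊥ ⊗ p1⊥)
    [Ax]  ⊢ p0, p0⊥
    [Ax]  ⊢ p1, p1⊥
  [⅋]  ⊢ (p1 ⅋ ((p1⊥ ⊗ p1⊥) ⅋ p1))
    [⅋]  ⊢ p1, ((p1⊥ ⊗ p1⊥) ⅋ p1)
      [⊗]  ⊢ p1, p1, (p1⊥ ⊗ p1⊥)
        [Ax]  ⊢ p1, p1⊥
        [Ax]  ⊢ p1, p1⊥

Result: YES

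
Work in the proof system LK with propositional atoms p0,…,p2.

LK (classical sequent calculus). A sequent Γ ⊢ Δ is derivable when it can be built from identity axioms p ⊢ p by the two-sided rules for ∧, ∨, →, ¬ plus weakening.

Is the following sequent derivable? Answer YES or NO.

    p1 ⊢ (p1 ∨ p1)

Proof tree:
[∨R] p1 ⊢ (p1 ∨ p1)
  [WR] p1 ⊢ p1, p1
    [Ax] p1 ⊢ p1

Result: YES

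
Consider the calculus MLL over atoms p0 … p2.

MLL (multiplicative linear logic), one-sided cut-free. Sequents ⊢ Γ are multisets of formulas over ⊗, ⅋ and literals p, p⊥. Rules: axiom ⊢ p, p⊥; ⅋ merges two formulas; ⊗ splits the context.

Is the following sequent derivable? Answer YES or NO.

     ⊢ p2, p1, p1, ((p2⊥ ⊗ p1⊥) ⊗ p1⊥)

Derivation (root first):
[⊗]  ⊢ p2, p1, p1, ((p2⊥ ⊗ p1⊥) ⊗ p1⊥)
  [⊗]  ⊢ p2, p1, (p2⊥ ⊗ p1⊥)
    [Ax]  ⊢ p2, p2⊥
    [Ax]  ⊢ p1, p1⊥
  [Ax]  ⊢ p1, p1⊥

Result: YES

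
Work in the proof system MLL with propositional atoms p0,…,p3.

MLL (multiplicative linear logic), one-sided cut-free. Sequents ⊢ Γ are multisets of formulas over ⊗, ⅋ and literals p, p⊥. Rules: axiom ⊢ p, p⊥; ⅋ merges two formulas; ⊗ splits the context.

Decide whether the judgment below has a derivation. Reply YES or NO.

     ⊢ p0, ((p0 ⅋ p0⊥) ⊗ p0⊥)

Derivation (root first):
[⊗]  ⊢ p0, ((p0 ⅋ p0⊥) ⊗ p0⊥)
  [⅋]  ⊢ (p0 ⅋ p0⊥)
    [Ax]  ⊢ p0, p0⊥
  [Ax]  ⊢ p0, p0⊥

Result: YES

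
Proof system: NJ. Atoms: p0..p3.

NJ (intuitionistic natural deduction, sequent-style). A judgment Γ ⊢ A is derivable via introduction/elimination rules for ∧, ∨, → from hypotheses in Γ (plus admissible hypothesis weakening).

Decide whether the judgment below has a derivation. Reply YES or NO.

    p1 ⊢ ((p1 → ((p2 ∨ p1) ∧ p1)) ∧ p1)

Derivation (root first):
[∧I] p1 ⊢ ((p1 → ((p2 ∨ p1) ∧ p1)) ∧ p1)
  [→I]  ⊢ (p1 → ((p2 ∨ p1) ∧ p1))
    [∧I] p1 ⊢ ((p2 ∨ p1) ∧ p1)
      [∨I₂] p1 ⊢ (p2 ∨ p1)
        [Ax] p1 ⊢ p1
      [Ax] p1 ⊢ p1
  [Ax] p1 ⊢ p1

Result: YES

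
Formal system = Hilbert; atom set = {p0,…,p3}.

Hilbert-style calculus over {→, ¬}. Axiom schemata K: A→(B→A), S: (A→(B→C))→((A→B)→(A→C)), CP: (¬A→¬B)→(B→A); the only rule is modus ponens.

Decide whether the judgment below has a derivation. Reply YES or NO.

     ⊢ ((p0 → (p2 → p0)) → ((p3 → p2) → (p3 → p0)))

Truth-table refutation:
  v=0000: Γ:[] Δ:[((p0 → (p2 → p0)) → ((p3 → p2) → (p3 → p0)))=T] refutes=False
  v=0001: Γ:[] Δ:[((p0 → (p2 → p0)) → ((p3 → p2) → (p3 → p0)))=T] refutes=False
  v=0010: Γ:[] Δ:[((p0 → (p2 → p0)) → ((p3 → p2) → (p3 → p0)))=T] refutes=False
  v=0011: Γ:[] Δ:[((p0 → (p2 → p0)) → ((p3 → p2) → (p3 → p0)))=F] refutes=True  ← countermodel

Result: NO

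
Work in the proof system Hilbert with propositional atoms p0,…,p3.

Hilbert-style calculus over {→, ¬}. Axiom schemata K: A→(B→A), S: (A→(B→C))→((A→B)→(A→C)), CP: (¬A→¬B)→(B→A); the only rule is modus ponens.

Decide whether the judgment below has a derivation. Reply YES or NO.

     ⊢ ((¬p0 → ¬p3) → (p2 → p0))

Enumerate valuations to refute Γ ⊢ Δ:
  v=0000: Γ:[] Δ:[((¬p0 → ¬p3) → (p2 → p0))=T] refutes=False
  v=0001: Γ:[] Δ:[((¬p0 → ¬p3) → (p2 → p0))=T] refutes=False
  v=0010: Γ:[] Δ:[((¬p0 → ¬p3) → (p2 → p0))=F] refutes=True  ← countermodel

Result: NO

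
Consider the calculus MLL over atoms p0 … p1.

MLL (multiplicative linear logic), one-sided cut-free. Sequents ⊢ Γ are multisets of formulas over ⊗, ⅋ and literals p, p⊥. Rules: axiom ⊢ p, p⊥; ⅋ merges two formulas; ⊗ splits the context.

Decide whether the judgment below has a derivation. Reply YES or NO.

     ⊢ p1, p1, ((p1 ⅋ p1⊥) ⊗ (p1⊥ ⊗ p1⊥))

Derivation trace:
[⊗]  ⊢ p1, p1, ((p1 ⅋ p1⊥) ⊗ (p1⊥ ⊗ p1⊥))
  [⅋]  ⊢ (p1 ⅋ p1⊥)
    [Ax]  ⊢ p1, p1⊥
  [⊗]  ⊢ p1, p1, (p1⊥ ⊗ p1⊥)
    [Ax]  ⊢ p1, p1⊥
    [Ax]  ⊢ p1, p1⊥

Result: YES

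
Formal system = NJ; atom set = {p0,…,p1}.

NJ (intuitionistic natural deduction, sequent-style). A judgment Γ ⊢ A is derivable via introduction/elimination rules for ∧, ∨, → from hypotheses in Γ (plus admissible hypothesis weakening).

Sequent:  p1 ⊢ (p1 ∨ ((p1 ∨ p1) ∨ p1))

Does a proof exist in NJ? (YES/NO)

Proof tree:
[∨I₂] p1 ⊢ (p1 ∨ ((p1 ∨ p1) ∨ p1))
  [∨I₁] p1 ⊢ ((p1 ∨ p1) ∨ p1)
    [∨I₂] p1 ⊢ (p1 ∨ p1)
      [Ax] p1 ⊢ p1

Result: YES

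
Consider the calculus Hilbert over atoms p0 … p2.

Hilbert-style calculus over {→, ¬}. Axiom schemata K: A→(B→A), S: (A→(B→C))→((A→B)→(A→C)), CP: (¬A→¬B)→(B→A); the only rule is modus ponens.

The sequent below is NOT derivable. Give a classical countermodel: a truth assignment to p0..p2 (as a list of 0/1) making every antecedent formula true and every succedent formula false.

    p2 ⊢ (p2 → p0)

Search for a countermodel by truth-table:
  v=000: Γ:[p2=F] Δ:[(p2 → p0)=T] refutes=False
  v=001: Γ:[p2=T] Δ:[(p2 → p0)=F] refutes=True  ← countermodel

Result: [0, 0, 1]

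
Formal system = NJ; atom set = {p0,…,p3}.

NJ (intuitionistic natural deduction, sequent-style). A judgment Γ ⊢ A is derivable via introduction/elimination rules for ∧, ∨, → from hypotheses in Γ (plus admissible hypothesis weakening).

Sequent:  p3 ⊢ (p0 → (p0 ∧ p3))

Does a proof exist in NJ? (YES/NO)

Proof tree:
[→I] p3 ⊢ (p0 → (p0 ∧ p3))
  [∧I] p3, p0 ⊢ (p0 ∧ p3)
    [Ax] p0 ⊢ p0
    [Ax] p3 ⊢ p3

Result: YES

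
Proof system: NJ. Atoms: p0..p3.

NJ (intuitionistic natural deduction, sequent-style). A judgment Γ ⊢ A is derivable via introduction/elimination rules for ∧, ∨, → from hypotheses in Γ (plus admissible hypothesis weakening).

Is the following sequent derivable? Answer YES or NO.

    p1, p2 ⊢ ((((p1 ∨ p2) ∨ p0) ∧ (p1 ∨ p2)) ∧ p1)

Derivation trace:
[∧I] p1, p2 ⊢ ((((p1 ∨ p2) ∨ p0) ∧ (p1 ∨ p2)) ∧ p1)
  [∧I] p2 ⊢ (((p1 ∨ p2) ∨ p0) ∧ (p1 ∨ p2))
    [∨I₁] p2 ⊢ ((p1 ∨ p2) ∨ p0)
      [∨I₂] p2 ⊢ (p1 ∨ p2)
        [Ax] p2 ⊢ p2
    [∨I₂] p2 ⊢ (p1 ∨ p2)
      [Ax] p2 ⊢ p2
  [Ax] p1 ⊢ p1

Result: YES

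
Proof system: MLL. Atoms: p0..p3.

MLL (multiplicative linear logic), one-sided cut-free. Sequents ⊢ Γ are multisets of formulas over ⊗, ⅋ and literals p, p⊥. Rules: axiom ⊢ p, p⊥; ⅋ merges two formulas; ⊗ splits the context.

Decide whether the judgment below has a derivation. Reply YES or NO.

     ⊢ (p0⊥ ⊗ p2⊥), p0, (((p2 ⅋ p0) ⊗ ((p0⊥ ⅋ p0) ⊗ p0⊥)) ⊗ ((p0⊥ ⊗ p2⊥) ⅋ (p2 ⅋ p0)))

Derivation trace:
[⊗]  ⊢ (p0⊥ ⊗ p2⊥), p0, (((p2 ⅋ p0) ⊗ ((p0⊥ ⅋ p0) ⊗ p0⊥)) ⊗ ((p0⊥ ⊗ p2⊥) ⅋ (p2 ⅋ p0)))
  [⊗]  ⊢ (p0⊥ ⊗ p2⊥), p0, ((p2 ⅋ p0) ⊗ ((p0⊥ ⅋ p0) ⊗ p0⊥))
    [⅋]  ⊢ (p0⊥ ⊗ p2⊥), (p2 ⅋ p0)
      [⊗]  ⊢ p0, p2, (p0⊥ ⊗ p2⊥)
        [Ax]  ⊢ p0, p0⊥
        [Ax]  ⊢ p2, p2⊥
    [⊗]  ⊢ p0, ((p0⊥ ⅋ p0) ⊗ p0⊥)
      [⅋]  ⊢ (p0⊥ ⅋ p0)
        [Ax]  ⊢ p0, p0⊥
      [Ax]  ⊢ p0, p0⊥
  [⅋]  ⊢ ((p0⊥ ⊗ p2⊥) ⅋ (p2 ⅋ p0))
    [⅋]  ⊢ (p0⊥ ⊗ p2⊥), (p2 ⅋ p0)
      [⊗]  ⊢ p0, p2, (p0⊥ ⊗ p2⊥)
        [Ax]  ⊢ p0, p0⊥
        [Ax]  ⊢ p2, p2⊥

Result: YES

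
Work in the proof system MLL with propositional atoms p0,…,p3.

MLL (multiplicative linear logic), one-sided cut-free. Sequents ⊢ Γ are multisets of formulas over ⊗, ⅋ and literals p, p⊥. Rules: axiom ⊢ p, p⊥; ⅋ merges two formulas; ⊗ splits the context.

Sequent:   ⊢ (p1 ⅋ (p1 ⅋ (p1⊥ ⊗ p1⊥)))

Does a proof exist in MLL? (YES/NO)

Proof tree:
[⅋]  ⊢ (p1 ⅋ (p1 ⅋ (p1⊥ ⊗ p1⊥)))
  [⅋]  ⊢ p1, (p1 ⅋ (p1⊥ ⊗ p1⊥))
    [⊗]  ⊢ p1, p1, (p1⊥ ⊗ p1⊥)
      [Ax]  ⊢ p1, p1⊥
      [Ax]  ⊢ p1, p1⊥

Result: YES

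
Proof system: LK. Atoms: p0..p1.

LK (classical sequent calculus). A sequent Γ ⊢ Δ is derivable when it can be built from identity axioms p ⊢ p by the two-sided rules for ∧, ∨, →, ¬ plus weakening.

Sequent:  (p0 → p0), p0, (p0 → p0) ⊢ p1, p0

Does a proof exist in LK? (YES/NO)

Derivation trace:
[→L] (p0 → p0), p0, (p0 → p0) ⊢ p1, p0
  [WR] p0, (p0 → p0) ⊢ p0, p1, p0
    [WR] p0, (p0 → p0) ⊢ p0, p1
      [→L] p0, (p0 → p0) ⊢ p0
        [Ax] p0 ⊢ p0
        [Ax] p0 ⊢ p0
  [Ax] p0 ⊢ p0

Result: YES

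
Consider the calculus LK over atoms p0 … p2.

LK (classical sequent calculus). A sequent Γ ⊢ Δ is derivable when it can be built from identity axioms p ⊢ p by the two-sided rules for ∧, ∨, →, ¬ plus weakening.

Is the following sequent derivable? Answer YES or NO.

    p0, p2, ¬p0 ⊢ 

Derivation (root first):
[¬L] p0, p2, ¬p0 ⊢ 
  [WL] p0, p2 ⊢ p0
    [Ax] p0 ⊢ p0

Result: YES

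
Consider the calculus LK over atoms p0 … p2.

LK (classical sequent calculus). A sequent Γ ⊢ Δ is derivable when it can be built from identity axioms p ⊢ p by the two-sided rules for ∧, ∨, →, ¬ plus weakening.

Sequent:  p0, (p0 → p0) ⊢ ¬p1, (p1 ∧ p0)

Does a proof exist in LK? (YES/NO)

Derivation (root first):
[→L] p0, (p0 → p0) ⊢ ¬p1, (p1 ∧ p0)
  [Ax] p0 ⊢ p0
  [¬R] p0 ⊢ (p1 ∧ p0), ¬p1
    [∧R] p1, p0 ⊢ (p1 ∧ p0)
      [Ax] p1 ⊢ p1
      [Ax] p0 ⊢ p0

Result: YES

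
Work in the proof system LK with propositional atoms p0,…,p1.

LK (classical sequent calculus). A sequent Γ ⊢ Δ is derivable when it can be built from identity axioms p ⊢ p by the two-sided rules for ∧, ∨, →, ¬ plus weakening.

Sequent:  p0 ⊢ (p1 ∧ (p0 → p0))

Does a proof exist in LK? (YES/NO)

Enumerate valuations to refute Γ ⊢ Δ:
  v=00: Γ:[p0=F] Δ:[(p1 ∧ (p0 → p0))=F] refutes=False
  v=01: Γ:[p0=F] Δ:[(p1 ∧ (p0 → p0))=T] refutes=False
  v=10: Γ:[p0=T] Δ:[(p1 ∧ (p0 → p0))=F] refutes=True  ← countermodel

Result: NO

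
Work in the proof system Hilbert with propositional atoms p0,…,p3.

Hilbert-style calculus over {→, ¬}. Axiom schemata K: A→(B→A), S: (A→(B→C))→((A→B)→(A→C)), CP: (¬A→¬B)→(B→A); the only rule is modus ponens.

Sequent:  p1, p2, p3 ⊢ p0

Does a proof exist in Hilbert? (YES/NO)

Enumerate valuations to refute Γ ⊢ Δ:
  v=0000: Γ:[p1=F, p2=F, p3=F] Δ:[p0=F] refutes=False
  v=0001: Γ:[p1=F, p2=F, p3=T] Δ:[p0=F] refutes=False
  v=0010: Γ:[p1=F, p2=T, p3=F] Δ:[p0=F] refutes=False
  v=0011: Γ:[p1=F, p2=T, p3=T] Δ:[p0=F] refutes=False
  v=0100: Γ:[p1=T, p2=F, p3=F] Δ:[p0=F] refutes=False
  v=0101: Γ:[p1=T, p2=F, p3=T] Δ:[p0=F] refutes=False
  v=0110: Γ:[p1=T, p2=T, p3=F] Δ:[p0=F] refutes=False
  v=0111: Γ:[p1=T, p2=T, p3=T] Δ:[p0=F] refutes=True  ← countermodel

Result: NO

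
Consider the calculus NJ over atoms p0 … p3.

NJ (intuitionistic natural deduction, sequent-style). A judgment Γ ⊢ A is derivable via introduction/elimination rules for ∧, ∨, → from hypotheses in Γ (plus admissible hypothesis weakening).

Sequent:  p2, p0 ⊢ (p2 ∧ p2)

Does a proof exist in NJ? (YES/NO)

Proof tree:
[∧I] p2, p0 ⊢ (p2 ∧ p2)
  [Wk] p2, p0 ⊢ p2
    [Ax] p2 ⊢ p2
  [Ax] p2 ⊢ p2

Result: YES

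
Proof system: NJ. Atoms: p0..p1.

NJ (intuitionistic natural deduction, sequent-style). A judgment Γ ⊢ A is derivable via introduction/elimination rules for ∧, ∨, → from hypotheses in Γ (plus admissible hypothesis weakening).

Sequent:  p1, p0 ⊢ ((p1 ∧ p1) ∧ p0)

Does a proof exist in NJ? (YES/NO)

Derivation (root first):
[∧I] p1, p0 ⊢ ((p1 ∧ p1) ∧ p0)
  [∧I] p1 ⊢ (p1 ∧ p1)
    [Ax] p1 ⊢ p1
    [Ax] p1 ⊢ p1
  [Ax] p0 ⊢ p0

Result: YES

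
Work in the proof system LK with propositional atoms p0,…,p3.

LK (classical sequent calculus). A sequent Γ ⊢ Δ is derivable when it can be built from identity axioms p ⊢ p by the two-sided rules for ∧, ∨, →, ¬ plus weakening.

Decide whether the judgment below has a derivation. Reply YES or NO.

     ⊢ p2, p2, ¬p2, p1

Derivation (root first):
[WR]  ⊢ p2, p2, ¬p2, p1
  [¬R]  ⊢ p2, p2, ¬p2
    [WR] p2 ⊢ p2, p2
      [Ax] p2 ⊢ p2

Result: YES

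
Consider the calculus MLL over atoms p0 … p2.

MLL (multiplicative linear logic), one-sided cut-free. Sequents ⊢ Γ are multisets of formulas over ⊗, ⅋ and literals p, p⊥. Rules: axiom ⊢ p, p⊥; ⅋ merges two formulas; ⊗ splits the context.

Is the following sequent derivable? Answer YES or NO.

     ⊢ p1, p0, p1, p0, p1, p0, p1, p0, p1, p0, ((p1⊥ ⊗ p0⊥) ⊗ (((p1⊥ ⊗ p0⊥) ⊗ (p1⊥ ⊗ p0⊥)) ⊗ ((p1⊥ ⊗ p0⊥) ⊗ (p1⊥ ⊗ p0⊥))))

Proof tree:
[⊗]  ⊢ p1, p0, p1, p0, p1, p0, p1, p0, p1, p0, ((p1⊥ ⊗ p0⊥) ⊗ (((p1⊥ ⊗ p0⊥) ⊗ (p1⊥ ⊗ p0⊥)) ⊗ ((p1⊥ ⊗ p0⊥) ⊗ (p1⊥ ⊗ p0⊥))))
  [⊗]  ⊢ p1, p0, (p1⊥ ⊗ p0⊥)
    [Ax]  ⊢ p1, p1⊥
    [Ax]  ⊢ p0, p0⊥
  [⊗]  ⊢ p1, p0, p1, p0, p1, p0, p1, p0, (((p1⊥ ⊗ p0⊥) ⊗ (p1⊥ ⊗ p0⊥)) ⊗ ((p1⊥ ⊗ p0⊥) ⊗ (p1⊥ ⊗ p0⊥)))
    [⊗]  ⊢ p1, p0, p1, p0, ((p1⊥ ⊗ p0⊥) ⊗ (p1⊥ ⊗ p0⊥))
      [⊗]  ⊢ p1, p0, (p1⊥ ⊗ p0⊥)
        [Ax]  ⊢ p1, p1⊥
        [Ax]  ⊢ p0, p0⊥
      [⊗]  ⊢ p1, p0, (p1⊥ ⊗ p0⊥)
        [Ax]  ⊢ p1, p1⊥
        [Ax]  ⊢ p0, p0⊥
    [⊗]  ⊢ p1, p0, p1, p0, ((p1⊥ ⊗ p0⊥) ⊗ (p1⊥ ⊗ p0⊥))
      [⊗]  ⊢ p1, p0, (p1⊥ ⊗ p0⊥)
        [Ax]  ⊢ p1, p1⊥
        [Ax]  ⊢ p0, p0⊥
      [⊗]  ⊢ p1, p0, (p1⊥ ⊗ p0⊥)
        [Ax]  ⊢ p1, p1⊥
        [Ax]  ⊢ p0, p0⊥

Result: YES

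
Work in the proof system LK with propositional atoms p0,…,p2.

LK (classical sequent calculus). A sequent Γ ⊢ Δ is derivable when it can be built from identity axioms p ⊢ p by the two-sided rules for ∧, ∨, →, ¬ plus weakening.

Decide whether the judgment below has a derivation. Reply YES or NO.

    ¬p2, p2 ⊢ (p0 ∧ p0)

Proof tree:
[∧R] ¬p2, p2 ⊢ (p0 ∧ p0)
  [WR] p2, ¬p2 ⊢ p0
    [¬L] p2, ¬p2 ⊢ 
      [Ax] p2 ⊢ p2
  [WR] p2, ¬p2 ⊢ p0
    [¬L] p2, ¬p2 ⊢ 
      [Ax] p2 ⊢ p2

Result: YES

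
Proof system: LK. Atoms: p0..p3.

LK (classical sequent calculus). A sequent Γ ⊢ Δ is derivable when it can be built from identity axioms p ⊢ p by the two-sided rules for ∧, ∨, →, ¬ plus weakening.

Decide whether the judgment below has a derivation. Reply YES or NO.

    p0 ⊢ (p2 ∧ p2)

Truth-table refutation:
  v=0000: Γ:[p0=F] Δ:[(p2 ∧ p2)=F] refutes=False
  v=0001: Γ:[p0=F] Δ:[(p2 ∧ p2)=F] refutes=False
  v=0010: Γ:[p0=F] Δ:[(p2 ∧ p2)=T] refutes=False
  v=0011: Γ:[p0=F] Δ:[(p2 ∧ p2)=T] refutes=False
  v=0100: Γ:[p0=F] Δ:[(p2 ∧ p2)=F] refutes=False
  v=0101: Γ:[p0=F] Δ:[(p2 ∧ p2)=F] refutes=False
  v=0110: Γ:[p0=F] Δ:[(p2 ∧ p2)=T] refutes=False
  v=0111: Γ:[p0=F] Δ:[(p2 ∧ p2)=T] refutes=False
  v=1000: Γ:[p0=T] Δ:[(p2 ∧ p2)=F] refutes=True  ← countermodel

Result: NO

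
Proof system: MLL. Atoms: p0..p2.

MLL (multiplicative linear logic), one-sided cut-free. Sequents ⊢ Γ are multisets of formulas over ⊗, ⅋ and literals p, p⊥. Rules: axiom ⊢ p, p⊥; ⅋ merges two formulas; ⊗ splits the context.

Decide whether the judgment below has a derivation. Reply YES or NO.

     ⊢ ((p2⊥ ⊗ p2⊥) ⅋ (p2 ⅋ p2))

Proof tree:
[⅋]  ⊢ ((p2⊥ ⊗ p2⊥) ⅋ (p2 ⅋ p2))
  [⅋]  ⊢ (p2⊥ ⊗ p2⊥), (p2 ⅋ p2)
    [⊗]  ⊢ p2, p2, (p2⊥ ⊗ p2⊥)
      [Ax]  ⊢ p2, p2⊥
      [Ax]  ⊢ p2, p2⊥

Result: YES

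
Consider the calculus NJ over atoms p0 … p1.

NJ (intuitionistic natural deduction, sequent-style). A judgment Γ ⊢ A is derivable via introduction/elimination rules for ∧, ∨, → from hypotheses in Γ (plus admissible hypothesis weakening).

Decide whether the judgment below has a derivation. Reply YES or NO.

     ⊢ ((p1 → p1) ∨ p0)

Derivation (root first):
[∨I₁]  ⊢ ((p1 → p1) ∨ p0)
  [→I]  ⊢ (p1 → p1)
    [Ax] p1 ⊢ p1

Result: YES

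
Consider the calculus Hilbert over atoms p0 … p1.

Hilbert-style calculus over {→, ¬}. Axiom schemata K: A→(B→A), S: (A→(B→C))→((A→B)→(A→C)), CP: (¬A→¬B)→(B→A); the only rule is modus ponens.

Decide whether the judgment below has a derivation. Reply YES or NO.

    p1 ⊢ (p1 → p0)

Search for a countermodel by truth-table:
  v=00: Γ:[p1=F] Δ:[(p1 → p0)=T] refutes=False
  v=01: Γ:[p1=T] Δ:[(p1 → p0)=F] refutes=True  ← countermodel

Result: NO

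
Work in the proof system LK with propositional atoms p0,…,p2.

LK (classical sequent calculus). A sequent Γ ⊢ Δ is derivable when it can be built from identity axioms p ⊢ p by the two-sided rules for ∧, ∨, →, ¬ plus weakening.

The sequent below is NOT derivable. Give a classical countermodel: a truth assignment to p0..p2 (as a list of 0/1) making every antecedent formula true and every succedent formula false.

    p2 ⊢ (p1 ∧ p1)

Enumerate valuations to refute Γ ⊢ Δ:
  v=000: Γ:[p2=F] Δ:[(p1 ∧ p1)=F] refutes=False
  v=001: Γ:[p2=T] Δ:[(p1 ∧ p1)=F] refutes=True  ← countermodel

Result: [0, 0, 1]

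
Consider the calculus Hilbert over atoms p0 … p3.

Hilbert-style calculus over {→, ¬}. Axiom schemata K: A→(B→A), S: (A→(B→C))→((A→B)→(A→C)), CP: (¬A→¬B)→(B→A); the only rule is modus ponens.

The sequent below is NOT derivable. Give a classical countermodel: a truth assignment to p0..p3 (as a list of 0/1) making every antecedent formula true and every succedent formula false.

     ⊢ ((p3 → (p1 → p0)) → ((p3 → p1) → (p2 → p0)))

Enumerate valuations to refute Γ ⊢ Δ:
  v=0000: Γ:[] Δ:[((p3 → (p1 → p0)) → ((p3 → p1) → (p2 → p0)))=T] refutes=False
  v=0001: Γ:[] Δ:[((p3 → (p1 → p0)) → ((p3 → p1) → (p2 → p0)))=T] refutes=False
  v=0010: Γ:[] Δ:[((p3 → (p1 → p0)) → ((p3 → p1) → (p2 → p0)))=F] refutes=True  ← countermodel

Result: [0, 0, 1, 0]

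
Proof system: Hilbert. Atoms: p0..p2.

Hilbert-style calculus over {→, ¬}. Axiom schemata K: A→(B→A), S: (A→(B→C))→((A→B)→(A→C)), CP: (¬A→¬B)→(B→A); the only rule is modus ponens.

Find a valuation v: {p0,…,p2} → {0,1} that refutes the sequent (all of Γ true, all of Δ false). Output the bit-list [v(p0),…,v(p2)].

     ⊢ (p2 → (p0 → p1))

Enumerate valuations to refute Γ ⊢ Δ:
  v=000: Γ:[] Δ:[(p2 → (p0 → p1))=T] refutes=False
  v=001: Γ:[] Δ:[(p2 → (p0 → p1))=T] refutes=False
  v=010: Γ:[] Δ:[(p2 → (p0 → p1))=T] refutes=False
  v=011: Γ:[] Δ:[(p2 → (p0 → p1))=T] refutes=False
  v=100: Γ:[] Δ:[(p2 → (p0 → p1))=T] refutes=False
  v=101: Γ:[] Δ:[(p2 → (p0 → p1))=F] refutes=True  ← countermodel

Result: [1, 0, 1]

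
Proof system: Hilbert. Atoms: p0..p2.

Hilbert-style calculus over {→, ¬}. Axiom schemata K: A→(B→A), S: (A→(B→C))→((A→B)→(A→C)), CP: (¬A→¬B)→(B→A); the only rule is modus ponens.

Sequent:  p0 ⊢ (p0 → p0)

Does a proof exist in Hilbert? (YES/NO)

Derivation trace:
[MP] p0 ⊢ (p0 → p0)
  [K]  ⊢ (p0 → (p0 → p0))
  [MP] p0 ⊢ p0
    [MP] p0 ⊢ (p0 → p0)
      [K]  ⊢ (p0 → (p0 → p0))
      [Hyp] p0 ⊢ p0
    [Hyp] p0 ⊢ p0

Result: YES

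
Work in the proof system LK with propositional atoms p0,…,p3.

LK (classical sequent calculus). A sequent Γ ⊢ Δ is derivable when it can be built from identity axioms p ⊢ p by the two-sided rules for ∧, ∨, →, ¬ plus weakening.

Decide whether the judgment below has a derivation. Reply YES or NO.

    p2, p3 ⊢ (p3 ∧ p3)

Derivation (root first):
[∧R] p2, p3 ⊢ (p3 ∧ p3)
  [WL] p3, p2 ⊢ p3
    [Ax] p3 ⊢ p3
  [Ax] p3 ⊢ p3

Result: YES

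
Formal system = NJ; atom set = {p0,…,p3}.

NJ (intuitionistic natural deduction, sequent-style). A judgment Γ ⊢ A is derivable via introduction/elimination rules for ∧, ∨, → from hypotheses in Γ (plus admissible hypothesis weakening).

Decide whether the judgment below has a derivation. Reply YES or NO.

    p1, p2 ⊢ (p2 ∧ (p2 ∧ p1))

Derivation trace:
[∧I] p1, p2 ⊢ (p2 ∧ (p2 ∧ p1))
  [Ax] p2 ⊢ p2
  [∧I] p1, p2 ⊢ (p2 ∧ p1)
    [Ax] p2 ⊢ p2
    [Ax] p1 ⊢ p1

Result: YES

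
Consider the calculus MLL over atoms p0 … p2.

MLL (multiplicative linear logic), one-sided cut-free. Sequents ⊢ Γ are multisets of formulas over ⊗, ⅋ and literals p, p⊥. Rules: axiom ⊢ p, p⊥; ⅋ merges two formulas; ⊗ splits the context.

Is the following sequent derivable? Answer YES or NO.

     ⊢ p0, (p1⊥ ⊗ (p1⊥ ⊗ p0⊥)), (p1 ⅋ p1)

Derivation trace:
[⅋]  ⊢ p0, (p1⊥ ⊗ (p1⊥ ⊗ p0⊥)), (p1 ⅋ p1)
  [⊗]  ⊢ p1, p1, p0, (p1⊥ ⊗ (p1⊥ ⊗ p0⊥))
    [Ax]  ⊢ p1, p1⊥
    [⊗]  ⊢ p1, p0, (p1⊥ ⊗ p0⊥)
      [Ax]  ⊢ p1, p1⊥
      [Ax]  ⊢ p0, p0⊥

Result: YES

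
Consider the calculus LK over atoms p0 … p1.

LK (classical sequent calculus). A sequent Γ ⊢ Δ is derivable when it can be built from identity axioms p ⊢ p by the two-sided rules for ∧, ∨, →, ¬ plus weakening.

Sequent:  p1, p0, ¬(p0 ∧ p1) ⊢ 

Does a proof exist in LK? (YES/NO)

Derivation trace:
[¬L] p1, p0, ¬(p0 ∧ p1) ⊢ 
  [∧R] p1, p0 ⊢ (p0 ∧ p1)
    [Ax] p0 ⊢ p0
    [Ax] p1 ⊢ p1

Result: YES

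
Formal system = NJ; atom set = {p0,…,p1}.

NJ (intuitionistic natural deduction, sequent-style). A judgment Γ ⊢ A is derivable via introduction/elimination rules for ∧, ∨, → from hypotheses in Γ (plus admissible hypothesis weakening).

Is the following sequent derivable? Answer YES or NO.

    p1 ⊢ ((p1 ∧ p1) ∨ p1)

Derivation (root first):
[∨I₁] p1 ⊢ ((p1 ∧ p1) ∨ p1)
  [∧I] p1 ⊢ (p1 ∧ p1)
    [Ax] p1 ⊢ p1
    [Ax] p1 ⊢ p1

Result: YES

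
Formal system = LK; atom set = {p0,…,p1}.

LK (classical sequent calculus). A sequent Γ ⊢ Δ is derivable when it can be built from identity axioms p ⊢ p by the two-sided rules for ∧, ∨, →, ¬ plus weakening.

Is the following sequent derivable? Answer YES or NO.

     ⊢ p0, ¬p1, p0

Enumerate valuations to refute Γ ⊢ Δ:
  v=00: Γ:[] Δ:[p0=F, ¬p1=T, p0=F] refutes=False
  v=01: Γ:[] Δ:[p0=F, ¬p1=F, p0=F] refutes=True  ← countermodel

Result: NO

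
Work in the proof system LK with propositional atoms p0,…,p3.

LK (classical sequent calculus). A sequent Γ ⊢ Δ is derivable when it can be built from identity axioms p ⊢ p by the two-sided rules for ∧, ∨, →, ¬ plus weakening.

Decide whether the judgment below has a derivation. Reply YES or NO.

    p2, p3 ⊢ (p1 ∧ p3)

Truth-table refutation:
  v=0000: Γ:[p2=F, p3=F] Δ:[(p1 ∧ p3)=F] refutes=False
  v=0001: Γ:[p2=F, p3=T] Δ:[(p1 ∧ p3)=F] refutes=False
  v=0010: Γ:[p2=T, p3=F] Δ:[(p1 ∧ p3)=F] refutes=False
  v=0011: Γ:[p2=T, p3=T] Δ:[(p1 ∧ p3)=F] refutes=True  ← countermodel

Result: NO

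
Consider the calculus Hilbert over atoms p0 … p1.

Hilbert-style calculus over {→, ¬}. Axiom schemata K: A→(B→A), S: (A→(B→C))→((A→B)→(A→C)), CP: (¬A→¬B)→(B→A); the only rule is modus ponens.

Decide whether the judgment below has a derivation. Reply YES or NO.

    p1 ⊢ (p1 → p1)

Proof tree:
[MP] p1 ⊢ (p1 → p1)
  [MP]  ⊢ ((p1 → p1) → (p1 → p1))
    [S]  ⊢ ((p1 → (p1 → p1)) → ((p1 → p1) → (p1 → p1)))
    [K]  ⊢ (p1 → (p1 → p1))
  [MP] p1 ⊢ (p1 → p1)
    [MP]  ⊢ ((p1 → p1) → (p1 → p1))
      [S]  ⊢ ((p1 → (p1 → p1)) → ((p1 → p1) → (p1 → p1)))
      [K]  ⊢ (p1 → (p1 → p1))
    [MP] p1 ⊢ (p1 → p1)
      [MP]  ⊢ ((p1 → p1) → (p1 → p1))
        [S]  ⊢ ((p1 → (p1 → p1)) → ((p1 → p1) → (p1 → p1)))
        [K]  ⊢ (p1 → (p1 → p1))
      [MP] p1 ⊢ (p1 → p1)
        [K]  ⊢ (p1 → (p1 → p1))
        [Hyp] p1 ⊢ p1

Result: YES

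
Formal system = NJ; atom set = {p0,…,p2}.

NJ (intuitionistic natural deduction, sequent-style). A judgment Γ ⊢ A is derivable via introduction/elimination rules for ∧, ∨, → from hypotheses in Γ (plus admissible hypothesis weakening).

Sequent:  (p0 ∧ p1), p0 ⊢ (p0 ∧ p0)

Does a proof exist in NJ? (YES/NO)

Derivation (root first):
[∧I] (p0 ∧ p1), p0 ⊢ (p0 ∧ p0)
  [Wk] p0, (p0 ∧ p1) ⊢ p0
    [Ax] p0 ⊢ p0
  [Wk] p0, (p0 ∧ p1) ⊢ p0
    [Ax] p0 ⊢ p0

Result: YES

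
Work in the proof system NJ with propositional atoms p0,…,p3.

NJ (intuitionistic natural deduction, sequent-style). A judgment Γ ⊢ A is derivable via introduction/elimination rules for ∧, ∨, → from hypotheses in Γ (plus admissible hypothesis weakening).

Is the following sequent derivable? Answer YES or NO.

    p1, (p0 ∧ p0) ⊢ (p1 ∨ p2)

Proof tree:
[Wk] p1, (p0 ∧ p0) ⊢ (p1 ∨ p2)
  [∨I₁] p1 ⊢ (p1 ∨ p2)
    [Ax] p1 ⊢ p1

Result: YES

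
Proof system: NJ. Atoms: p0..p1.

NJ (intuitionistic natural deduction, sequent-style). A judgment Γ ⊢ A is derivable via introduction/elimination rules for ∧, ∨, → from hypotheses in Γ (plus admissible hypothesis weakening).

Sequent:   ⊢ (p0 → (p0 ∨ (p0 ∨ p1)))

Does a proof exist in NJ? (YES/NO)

Derivation (root first):
[→I]  ⊢ (p0 → (p0 ∨ (p0 ∨ p1)))
  [∨I₂] p0 ⊢ (p0 ∨ (p0 ∨ p1))
    [∨I₁] p0 ⊢ (p0 ∨ p1)
      [Ax] p0 ⊢ p0

Result: YES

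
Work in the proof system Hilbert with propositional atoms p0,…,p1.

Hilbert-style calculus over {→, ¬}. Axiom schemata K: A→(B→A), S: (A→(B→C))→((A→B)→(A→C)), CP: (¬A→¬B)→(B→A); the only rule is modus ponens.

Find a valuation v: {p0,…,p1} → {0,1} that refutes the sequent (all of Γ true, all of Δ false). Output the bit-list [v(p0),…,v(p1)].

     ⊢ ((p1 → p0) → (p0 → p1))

Enumerate valuations to refute Γ ⊢ Δ:
  v=00: Γ:[] Δ:[((p1 → p0) → (p0 → p1))=T] refutes=False
  v=01: Γ:[] Δ:[((p1 → p0) → (p0 → p1))=T] refutes=False
  v=10: Γ:[] Δ:[((p1 → p0) → (p0 → p1))=F] refutes=True  ← countermodel

Result: [1, 0]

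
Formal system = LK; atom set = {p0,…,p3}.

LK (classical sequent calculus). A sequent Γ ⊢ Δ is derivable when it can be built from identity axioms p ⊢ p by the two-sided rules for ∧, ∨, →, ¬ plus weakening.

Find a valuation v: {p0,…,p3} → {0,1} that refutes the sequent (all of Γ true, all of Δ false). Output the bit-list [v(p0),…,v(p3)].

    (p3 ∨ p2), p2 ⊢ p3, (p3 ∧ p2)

Enumerate valuations to refute Γ ⊢ Δ:
  v=0000: Γ:[(p3 ∨ p2)=F, p2=F] Δ:[p3=F, (p3 ∧ p2)=F] refutes=False
  v=0001: Γ:[(p3 ∨ p2)=T, p2=F] Δ:[p3=T, (p3 ∧ p2)=F] refutes=False
  v=0010: Γ:[(p3 ∨ p2)=T, p2=T] Δ:[p3=F, (p3 ∧ p2)=F] refutes=True  ← countermodel

Result: [0, 0, 1, 0]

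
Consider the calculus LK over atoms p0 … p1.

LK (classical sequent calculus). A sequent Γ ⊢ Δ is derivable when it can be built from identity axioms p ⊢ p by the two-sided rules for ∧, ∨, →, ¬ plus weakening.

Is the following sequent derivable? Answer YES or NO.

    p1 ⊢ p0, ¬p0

Derivation trace:
[WL] p1 ⊢ p0, ¬p0
  [¬R]  ⊢ p0, ¬p0
    [Ax] p0 ⊢ p0

Result: YES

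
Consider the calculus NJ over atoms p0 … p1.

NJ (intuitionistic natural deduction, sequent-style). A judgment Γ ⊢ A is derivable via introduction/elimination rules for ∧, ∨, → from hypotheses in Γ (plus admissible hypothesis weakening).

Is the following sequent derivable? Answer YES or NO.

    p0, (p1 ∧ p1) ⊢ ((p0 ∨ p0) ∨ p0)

Derivation (root first):
[Wk] p0, (p1 ∧ p1) ⊢ ((p0 ∨ p0) ∨ p0)
  [∨I₁] p0 ⊢ ((p0 ∨ p0) ∨ p0)
    [∨I₁] p0 ⊢ (p0 ∨ p0)
      [Ax] p0 ⊢ p0

Result: YES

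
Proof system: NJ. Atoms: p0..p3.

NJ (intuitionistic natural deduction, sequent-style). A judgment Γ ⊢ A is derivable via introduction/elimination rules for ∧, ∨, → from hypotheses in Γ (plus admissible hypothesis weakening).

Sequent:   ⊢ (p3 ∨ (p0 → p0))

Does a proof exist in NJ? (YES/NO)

Derivation trace:
[∨I₂]  ⊢ (p3 ∨ (p0 → p0))
  [→I]  ⊢ (p0 → p0)
    [Ax] p0 ⊢ p0

Result: YES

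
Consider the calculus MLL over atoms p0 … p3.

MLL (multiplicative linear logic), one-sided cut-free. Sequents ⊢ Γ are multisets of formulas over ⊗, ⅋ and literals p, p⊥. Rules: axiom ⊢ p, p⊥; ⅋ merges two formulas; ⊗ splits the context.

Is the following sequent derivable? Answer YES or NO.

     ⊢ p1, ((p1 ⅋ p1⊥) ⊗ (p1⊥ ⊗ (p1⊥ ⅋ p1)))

Derivation trace:
[⊗]  ⊢ p1, ((p1 ⅋ p1⊥) ⊗ (p1⊥ ⊗ (p1⊥ ⅋ p1)))
  [⅋]  ⊢ (p1 ⅋ p1⊥)
    [Ax]  ⊢ p1, p1⊥
  [⊗]  ⊢ p1, (p1⊥ ⊗ (p1⊥ ⅋ p1))
    [Ax]  ⊢ p1, p1⊥
    [⅋]  ⊢ (p1⊥ ⅋ p1)
      [Ax]  ⊢ p1, p1⊥

Result: YES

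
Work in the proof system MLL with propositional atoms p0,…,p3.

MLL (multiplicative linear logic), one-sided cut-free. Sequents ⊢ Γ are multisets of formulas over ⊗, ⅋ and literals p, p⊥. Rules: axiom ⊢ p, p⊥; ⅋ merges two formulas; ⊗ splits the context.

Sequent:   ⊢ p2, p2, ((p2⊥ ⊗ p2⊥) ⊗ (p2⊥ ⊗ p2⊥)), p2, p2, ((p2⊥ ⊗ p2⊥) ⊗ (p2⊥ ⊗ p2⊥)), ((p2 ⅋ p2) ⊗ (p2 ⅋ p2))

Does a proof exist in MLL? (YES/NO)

Derivation trace:
[⊗]  ⊢ p2, p2, ((p2⊥ ⊗ p2⊥) ⊗ (p2⊥ ⊗ p2⊥)), p2, p2, ((p2⊥ ⊗ p2⊥) ⊗ (p2⊥ ⊗ p2⊥)), ((p2 ⅋ p2) ⊗ (p2 ⅋ p2))
  [⅋]  ⊢ p2, p2, ((p2⊥ ⊗ p2⊥) ⊗ (p2⊥ ⊗ p2⊥)), (p2 ⅋ p2)
    [⊗]  ⊢ p2, p2, p2, p2, ((p2⊥ ⊗ p2⊥) ⊗ (p2⊥ ⊗ p2⊥))
      [⊗]  ⊢ p2, p2, (p2⊥ ⊗ p2⊥)
        [Ax]  ⊢ p2, p2⊥
        [Ax]  ⊢ p2, p2⊥
      [⊗]  ⊢ p2, p2, (p2⊥ ⊗ p2⊥)
        [Ax]  ⊢ p2, p2⊥
        [Ax]  ⊢ p2, p2⊥
  [⅋]  ⊢ p2, p2, ((p2⊥ ⊗ p2⊥) ⊗ (p2⊥ ⊗ p2⊥)), (p2 ⅋ p2)
    [⊗]  ⊢ p2, p2, p2, p2, ((p2⊥ ⊗ p2⊥) ⊗ (p2⊥ ⊗ p2⊥))
      [⊗]  ⊢ p2, p2, (p2⊥ ⊗ p2⊥)
        [Ax]  ⊢ p2, p2⊥
        [Ax]  ⊢ p2, p2⊥
      [⊗]  ⊢ p2, p2, (p2⊥ ⊗ p2⊥)
        [Ax]  ⊢ p2, p2⊥
        [Ax]  ⊢ p2, p2⊥

Result: YES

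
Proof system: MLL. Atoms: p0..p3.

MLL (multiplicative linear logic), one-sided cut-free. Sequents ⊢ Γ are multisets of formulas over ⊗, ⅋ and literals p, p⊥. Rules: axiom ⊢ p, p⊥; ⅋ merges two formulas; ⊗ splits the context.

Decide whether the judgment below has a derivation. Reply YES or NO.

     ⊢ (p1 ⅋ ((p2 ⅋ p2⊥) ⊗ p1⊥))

Derivation trace:
[⅋]  ⊢ (p1 ⅋ ((p2 ⅋ p2⊥) ⊗ p1⊥))
  [⊗]  ⊢ p1, ((p2 ⅋ p2⊥) ⊗ p1⊥)
    [⅋]  ⊢ (p2 ⅋ p2⊥)
      [Ax]  ⊢ p2, p2⊥
    [Ax]  ⊢ p1, p1⊥

Result: YES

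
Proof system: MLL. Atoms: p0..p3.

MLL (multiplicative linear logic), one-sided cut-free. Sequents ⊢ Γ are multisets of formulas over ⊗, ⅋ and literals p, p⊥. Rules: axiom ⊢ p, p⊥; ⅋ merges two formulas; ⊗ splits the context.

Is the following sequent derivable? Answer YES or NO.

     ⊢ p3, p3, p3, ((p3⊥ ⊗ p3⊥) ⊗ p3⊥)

Proof tree:
[⊗]  ⊢ p3, p3, p3, ((p3⊥ ⊗ p3⊥) ⊗ p3⊥)
  [⊗]  ⊢ p3, p3, (p3⊥ ⊗ p3⊥)
    [Ax]  ⊢ p3, p3⊥
    [Ax]  ⊢ p3, p3⊥
  [Ax]  ⊢ p3, p3⊥

Result: YES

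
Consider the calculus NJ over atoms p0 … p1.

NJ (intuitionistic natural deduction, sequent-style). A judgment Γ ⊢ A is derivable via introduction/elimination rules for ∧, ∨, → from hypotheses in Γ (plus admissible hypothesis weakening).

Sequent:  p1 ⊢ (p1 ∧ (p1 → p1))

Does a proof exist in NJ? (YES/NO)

Derivation (root first):
[∧I] p1 ⊢ (p1 ∧ (p1 → p1))
  [Wk] p1, p1 ⊢ p1
    [Ax] p1 ⊢ p1
  [→I]  ⊢ (p1 → p1)
    [Ax] p1 ⊢ p1

Result: YES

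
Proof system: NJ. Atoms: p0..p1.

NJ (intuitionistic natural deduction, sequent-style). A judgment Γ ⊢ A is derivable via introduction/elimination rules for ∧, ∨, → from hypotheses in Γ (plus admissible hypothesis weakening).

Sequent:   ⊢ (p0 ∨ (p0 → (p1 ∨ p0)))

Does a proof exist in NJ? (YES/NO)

Proof tree:
[∨I₂]  ⊢ (p0 ∨ (p0 → (p1 ∨ p0)))
  [→I]  ⊢ (p0 → (p1 ∨ p0))
    [∨I₂] p0 ⊢ (p1 ∨ p0)
      [Ax] p0 ⊢ p0

Result: YES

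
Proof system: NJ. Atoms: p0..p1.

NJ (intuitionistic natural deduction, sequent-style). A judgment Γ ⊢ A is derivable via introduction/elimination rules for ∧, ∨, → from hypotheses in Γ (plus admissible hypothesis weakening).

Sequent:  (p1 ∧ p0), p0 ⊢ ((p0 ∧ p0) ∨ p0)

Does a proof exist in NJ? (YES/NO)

Proof tree:
[∨I₁] (p1 ∧ p0), p0 ⊢ ((p0 ∧ p0) ∨ p0)
  [∧I] (p1 ∧ p0), p0 ⊢ (p0 ∧ p0)
    [Wk] p0, (p1 ∧ p0) ⊢ p0
      [Ax] p0 ⊢ p0
    [Wk] p0, (p1 ∧ p0) ⊢ p0
      [Ax] p0 ⊢ p0

Result: YES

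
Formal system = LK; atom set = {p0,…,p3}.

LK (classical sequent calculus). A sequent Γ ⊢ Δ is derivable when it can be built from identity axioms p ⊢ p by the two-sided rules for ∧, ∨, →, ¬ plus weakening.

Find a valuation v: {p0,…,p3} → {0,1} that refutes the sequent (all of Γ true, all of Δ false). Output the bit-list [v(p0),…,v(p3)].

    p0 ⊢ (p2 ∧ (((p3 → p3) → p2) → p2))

Search for a countermodel by truth-table:
  v=0000: Γ:[p0=F] Δ:[(p2 ∧ (((p3 → p3) → p2) → p2))=F] refutes=False
  v=0001: Γ:[p0=F] Δ:[(p2 ∧ (((p3 → p3) → p2) → p2))=F] refutes=False
  v=0010: Γ:[p0=F] Δ:[(p2 ∧ (((p3 → p3) → p2) → p2))=T] refutes=False
  v=0011: Γ:[p0=F] Δ:[(p2 ∧ (((p3 → p3) → p2) → p2))=T] refutes=False
  v=0100: Γ:[p0=F] Δ:[(p2 ∧ (((p3 → p3) → p2) → p2))=F] refutes=False
  v=0101: Γ:[p0=F] Δ:[(p2 ∧ (((p3 → p3) → p2) → p2))=F] refutes=False
  v=0110: Γ:[p0=F] Δ:[(p2 ∧ (((p3 → p3) → p2) → p2))=T] refutes=False
  v=0111: Γ:[p0=F] Δ:[(p2 ∧ (((p3 → p3) → p2) → p2))=T] refutes=False
  v=1000: Γ:[p0=T] Δ:[(p2 ∧ (((p3 → p3) → p2) → p2))=F] refutes=True  ← countermodel

Result: [1, 0, 0, 0]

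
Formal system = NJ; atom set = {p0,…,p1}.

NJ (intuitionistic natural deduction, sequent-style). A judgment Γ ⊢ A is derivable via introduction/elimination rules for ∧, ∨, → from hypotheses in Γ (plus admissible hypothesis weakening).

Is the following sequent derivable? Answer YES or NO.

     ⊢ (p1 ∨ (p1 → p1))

Derivation trace:
[∨I₂]  ⊢ (p1 ∨ (p1 → p1))
  [→I]  ⊢ (p1 → p1)
    [Ax] p1 ⊢ p1

Result: YES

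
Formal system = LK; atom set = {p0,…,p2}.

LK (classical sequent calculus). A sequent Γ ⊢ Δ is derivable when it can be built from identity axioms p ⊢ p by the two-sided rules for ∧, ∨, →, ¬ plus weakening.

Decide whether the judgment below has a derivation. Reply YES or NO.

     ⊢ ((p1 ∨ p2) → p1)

Enumerate valuations to refute Γ ⊢ Δ:
  v=000: Γ:[] Δ:[((p1 ∨ p2) → p1)=T] refutes=False
  v=001: Γ:[] Δ:[((p1 ∨ p2) → p1)=F] refutes=True  ← countermodel

Result: NO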